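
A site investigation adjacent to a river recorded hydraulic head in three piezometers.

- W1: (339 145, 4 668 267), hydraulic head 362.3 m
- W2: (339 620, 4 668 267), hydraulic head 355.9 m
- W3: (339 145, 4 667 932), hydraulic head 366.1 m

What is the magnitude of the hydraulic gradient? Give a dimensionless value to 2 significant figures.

0.018

∂h/∂x = (355.9 − 362.3) / (339620 − 339145) = -0.01347
∂h/∂y = (366.1 − 362.3) / (4667932 − 4668267) = -0.01134
|∇h| = √(-0.01347² + -0.01134²) = 0.01761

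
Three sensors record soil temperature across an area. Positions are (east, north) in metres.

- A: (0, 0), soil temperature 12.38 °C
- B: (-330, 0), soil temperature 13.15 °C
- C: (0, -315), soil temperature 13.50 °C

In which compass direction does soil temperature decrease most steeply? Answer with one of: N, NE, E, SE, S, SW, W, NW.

NE

∂T/∂x = (13.15 − 12.38) / (-330 − 0) = -0.002333
∂T/∂y = (13.50 − 12.38) / (-315 − 0) = -0.003556
Steepest decrease is along −∇f = (+0.002333 E, +0.003556 N) → northeast.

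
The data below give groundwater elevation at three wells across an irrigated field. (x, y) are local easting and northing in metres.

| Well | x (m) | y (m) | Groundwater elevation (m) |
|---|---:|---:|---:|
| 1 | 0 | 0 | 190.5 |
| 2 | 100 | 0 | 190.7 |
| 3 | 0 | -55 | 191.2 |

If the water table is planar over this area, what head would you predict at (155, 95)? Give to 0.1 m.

189.6 m

∂h/∂x = (190.7 − 190.5) / (100 − 0) = +0.002000
∂h/∂y = (191.2 − 190.5) / (-55 − 0) = -0.01273
h(155, 95) = 190.5 + (+0.002000)·(155) + (-0.01273)·(95) = 190.5 +0.310 -1.209 = 189.601 m.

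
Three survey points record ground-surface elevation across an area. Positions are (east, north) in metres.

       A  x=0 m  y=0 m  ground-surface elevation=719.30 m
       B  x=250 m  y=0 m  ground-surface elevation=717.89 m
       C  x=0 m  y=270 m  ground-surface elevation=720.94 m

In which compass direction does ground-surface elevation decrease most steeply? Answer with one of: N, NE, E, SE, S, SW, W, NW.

SE

∂z/∂x = (717.89 − 719.30) / (250 − 0) = -0.005640
∂z/∂y = (720.94 − 719.30) / (270 − 0) = +0.006074
Steepest decrease is along −∇f = (+0.005640 E, -0.006074 N) → southeast.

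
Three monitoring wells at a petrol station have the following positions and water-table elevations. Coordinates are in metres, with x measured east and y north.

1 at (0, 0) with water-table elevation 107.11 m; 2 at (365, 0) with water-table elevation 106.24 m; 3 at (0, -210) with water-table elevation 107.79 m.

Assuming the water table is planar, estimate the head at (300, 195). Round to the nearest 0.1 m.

∂h/∂x = (106.24 − 107.11) / (365 − 0) = -0.002384
∂h/∂y = (107.79 − 107.11) / (-210 − 0) = -0.003238
h(300, 195) = 107.11 + (-0.002384)·(300) + (-0.003238)·(195) = 107.11 -0.715 -0.631 = 105.764 m.

105.8 m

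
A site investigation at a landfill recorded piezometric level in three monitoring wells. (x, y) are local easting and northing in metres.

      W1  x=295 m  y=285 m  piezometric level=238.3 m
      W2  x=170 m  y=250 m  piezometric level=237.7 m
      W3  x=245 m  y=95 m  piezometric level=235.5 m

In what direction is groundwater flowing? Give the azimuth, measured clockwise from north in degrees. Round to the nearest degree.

Differences from W1: to W2 (Δx, Δy, Δh) = (-125, -35, -0.6); to W3 = (-50, -190, -2.8).
Determinant of the coordinate differences = (-125)·(-190) − (-50)·(-35) = 22000.
∂h/∂x = [(-0.6)·(-190) − (-2.8)·(-35)] / 22000 = +0.0007273
∂h/∂y = [(-125)·(-2.8) − (-50)·(-0.6)] / 22000 = +0.01455
Flow direction (−∇h) has components (-0.0007273 E, -0.01455 N).
Azimuth = atan2(E, N) = atan2(-0.0007273, -0.01455) = 182.9° ≈ 183°.

183°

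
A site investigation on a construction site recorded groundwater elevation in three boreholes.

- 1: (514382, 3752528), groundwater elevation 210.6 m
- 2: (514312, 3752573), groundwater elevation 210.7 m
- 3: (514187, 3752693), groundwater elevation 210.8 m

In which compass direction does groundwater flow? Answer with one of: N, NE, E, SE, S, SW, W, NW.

NE

With h = a·x + b·y + c and 1 as origin, the differences give:
  (-70)·a + 45·b = +0.1
  (-195)·a + 165·b = +0.2
Eliminate b (×165 and ×45, subtract): -2775·a = 7.50 → a = ∂h/∂x = -0.002703
Back-substitute: b = ∂h/∂y = -0.001982.
Flow = −∇h = (+0.002703 east, +0.001982 north), which points northeast.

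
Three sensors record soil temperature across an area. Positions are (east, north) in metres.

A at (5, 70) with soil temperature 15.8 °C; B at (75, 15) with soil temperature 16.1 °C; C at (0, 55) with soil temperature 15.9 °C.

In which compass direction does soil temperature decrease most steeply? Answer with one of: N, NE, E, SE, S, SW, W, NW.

Three-point gradient (reference A): Δ to B = (70, -55, +0.3), Δ to C = (-5, -15, +0.1).
∂T/∂x = -0.0007547, ∂T/∂y = -0.006415 (det = -1325).
Steepest decrease is along −∇f = (+0.0007547 E, +0.006415 N) → north.

N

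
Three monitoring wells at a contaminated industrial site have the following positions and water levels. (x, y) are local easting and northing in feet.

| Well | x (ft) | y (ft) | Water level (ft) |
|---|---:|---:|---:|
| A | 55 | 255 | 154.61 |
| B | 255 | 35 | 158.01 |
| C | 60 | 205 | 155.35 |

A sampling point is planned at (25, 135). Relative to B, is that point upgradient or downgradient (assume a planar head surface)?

downgradient

Differences from A: to B (Δx, Δy, Δh) = (200, -220, +3.40); to C = (5, -50, +0.74).
Determinant of the coordinate differences = 200·(-50) − 5·(-220) = -8900.
∂h/∂x = [(+3.40)·(-50) − (+0.74)·(-220)] / -8900 = +0.0008090
∂h/∂y = [200·(+0.74) − 5·(+3.40)] / -8900 = -0.01472
Head at (25, 135) = 154.61 + (+0.0008090)·(-30) + (-0.01472)·(-120) = 156.35 ft.
That is lower than the 158.01 ft at B, so the point is downgradient.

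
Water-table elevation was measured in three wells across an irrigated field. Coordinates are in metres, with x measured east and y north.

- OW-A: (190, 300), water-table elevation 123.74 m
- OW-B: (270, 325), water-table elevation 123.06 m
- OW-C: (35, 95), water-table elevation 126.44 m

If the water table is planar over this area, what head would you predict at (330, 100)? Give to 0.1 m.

With h = a·x + b·y + c and OW-A as origin, the differences give:
  80·a + 25·b = -0.68
  (-155)·a + (-205)·b = +2.70
Eliminate b (×(-205) and ×25, subtract): -12525·a = 71.900 → a = ∂h/∂x = -0.005741
Back-substitute: b = ∂h/∂y = -0.008830.
h(330, 100) = 123.74 + (-0.005741)·(140) + (-0.008830)·(-200) = 123.74 -0.804 +1.766 = 124.702 m.

124.7 m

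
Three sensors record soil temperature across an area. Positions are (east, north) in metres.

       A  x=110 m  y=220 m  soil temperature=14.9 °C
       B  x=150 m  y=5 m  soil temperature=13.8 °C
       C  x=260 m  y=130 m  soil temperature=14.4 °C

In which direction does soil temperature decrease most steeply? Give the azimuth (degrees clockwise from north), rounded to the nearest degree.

With T = a·x + b·y + c and A as origin, the differences give:
  40·a + (-215)·b = -1.1
  150·a + (-90)·b = -0.5
Eliminate b (×(-90) and ×(-215), subtract): 28650·a = -8.50 → a = ∂T/∂x = -0.0002967
Back-substitute: b = ∂T/∂y = +0.005061.
Steepest decrease is along −∇f: components (+0.0002967 E, -0.005061 N).
Azimuth = atan2(+0.0002967, -0.005061) = 176.6° ≈ 177°.

177°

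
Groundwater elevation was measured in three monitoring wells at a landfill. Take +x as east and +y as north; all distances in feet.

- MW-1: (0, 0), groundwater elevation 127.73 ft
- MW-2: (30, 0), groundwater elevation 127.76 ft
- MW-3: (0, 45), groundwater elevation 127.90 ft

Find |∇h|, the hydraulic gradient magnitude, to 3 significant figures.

0.00391

∂h/∂x = (127.76 − 127.73) / (30 − 0) = +0.001000
∂h/∂y = (127.90 − 127.73) / (45 − 0) = +0.003778
|∇h| = √(0.001000² + 0.003778²) = 0.003908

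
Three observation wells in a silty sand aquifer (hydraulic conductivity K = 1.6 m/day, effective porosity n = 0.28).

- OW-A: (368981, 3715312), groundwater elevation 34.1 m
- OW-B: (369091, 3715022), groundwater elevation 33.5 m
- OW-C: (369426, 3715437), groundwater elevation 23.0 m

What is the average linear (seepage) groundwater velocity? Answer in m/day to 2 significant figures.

Differences from OW-A: to OW-B (Δx, Δy, Δh) = (110, -290, -0.6); to OW-C = (445, 125, -11.1).
Determinant of the coordinate differences = 110·125 − 445·(-290) = 142800.
∂h/∂x = [(-0.6)·125 − (-11.1)·(-290)] / 142800 = -0.02307
∂h/∂y = [110·(-11.1) − 445·(-0.6)] / 142800 = -0.006681
|∇h| = √(-0.02307² + -0.006681²) = 0.02402
Seepage velocity v = K·i/n = 1.6 × 0.02402 / 0.28 = 0.1373 m/day.

0.14 m/day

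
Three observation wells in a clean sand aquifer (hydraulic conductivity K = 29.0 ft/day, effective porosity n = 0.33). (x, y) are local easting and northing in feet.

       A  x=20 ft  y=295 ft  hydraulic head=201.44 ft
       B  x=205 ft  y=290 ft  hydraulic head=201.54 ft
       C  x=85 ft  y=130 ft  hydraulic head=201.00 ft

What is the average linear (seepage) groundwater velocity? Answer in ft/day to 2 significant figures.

Taking A as reference: B−A = (185, -5, +0.10); C−A = (65, -165, -0.44).
Determinant of the coordinate differences = 185·(-165) − 65·(-5) = -30200.
∂h/∂x = [(+0.10)·(-165) − (-0.44)·(-5)] / -30200 = +0.0006192
∂h/∂y = [185·(-0.44) − 65·(+0.10)] / -30200 = +0.002911
|∇h| = √(0.0006192² + 0.002911²) = 0.002976
Seepage velocity v = K·i/n = 29.0 × 0.002976 / 0.33 = 0.2615 ft/day.

0.26 ft/day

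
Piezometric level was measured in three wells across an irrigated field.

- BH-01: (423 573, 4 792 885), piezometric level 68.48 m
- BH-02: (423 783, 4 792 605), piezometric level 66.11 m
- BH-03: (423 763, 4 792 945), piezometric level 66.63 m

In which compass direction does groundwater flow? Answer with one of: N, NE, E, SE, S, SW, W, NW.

With h = a·x + b·y + c and BH-01 as origin, the differences give:
  210·a + (-280)·b = -2.37
  190·a + 60·b = -1.85
Eliminate b (×60 and ×(-280), subtract): 65800·a = -660.200 → a = ∂h/∂x = -0.01003
Back-substitute: b = ∂h/∂y = +0.0009392.
Flow = −∇h = (+0.01003 east, -0.0009392 north), which points east.

E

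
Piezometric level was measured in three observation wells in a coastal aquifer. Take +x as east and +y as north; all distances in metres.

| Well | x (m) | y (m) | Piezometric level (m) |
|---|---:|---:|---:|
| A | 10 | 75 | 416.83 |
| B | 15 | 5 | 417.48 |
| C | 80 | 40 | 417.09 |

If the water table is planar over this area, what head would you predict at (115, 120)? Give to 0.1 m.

Taking A as reference: B−A = (5, -70, +0.65); C−A = (70, -35, +0.26).
Determinant of the coordinate differences = 5·(-35) − 70·(-70) = 4725.
∂h/∂x = [(+0.65)·(-35) − (+0.26)·(-70)] / 4725 = -0.0009630
∂h/∂y = [5·(+0.26) − 70·(+0.65)] / 4725 = -0.009354
h(115, 120) = 416.83 + (-0.0009630)·(105) + (-0.009354)·(45) = 416.83 -0.101 -0.421 = 416.308 m.

416.3 m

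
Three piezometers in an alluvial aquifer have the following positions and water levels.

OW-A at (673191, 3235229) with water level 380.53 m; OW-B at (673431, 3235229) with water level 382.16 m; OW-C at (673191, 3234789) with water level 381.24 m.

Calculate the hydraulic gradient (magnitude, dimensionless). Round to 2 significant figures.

∂h/∂x = (382.16 − 380.53) / (673431 − 673191) = +0.006792
∂h/∂y = (381.24 − 380.53) / (3234789 − 3235229) = -0.001614
|∇h| = √(0.006792² + -0.001614²) = 0.006981

0.0070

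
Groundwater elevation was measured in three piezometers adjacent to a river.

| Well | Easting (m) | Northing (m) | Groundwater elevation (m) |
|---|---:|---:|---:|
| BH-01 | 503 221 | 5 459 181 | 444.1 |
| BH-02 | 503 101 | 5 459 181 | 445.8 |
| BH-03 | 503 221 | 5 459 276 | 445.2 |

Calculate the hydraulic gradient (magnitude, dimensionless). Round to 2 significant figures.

∂h/∂x = (445.8 − 444.1) / (503101 − 503221) = -0.01417
∂h/∂y = (445.2 − 444.1) / (5459276 − 5459181) = +0.01158
|∇h| = √(-0.01417² + 0.01158²) = 0.0183

0.018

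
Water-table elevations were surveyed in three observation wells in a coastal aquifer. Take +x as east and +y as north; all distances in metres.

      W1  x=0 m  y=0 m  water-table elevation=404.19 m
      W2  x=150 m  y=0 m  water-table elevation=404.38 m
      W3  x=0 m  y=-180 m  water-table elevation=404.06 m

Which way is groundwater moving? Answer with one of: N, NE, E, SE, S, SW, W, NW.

SW

∂h/∂x = (404.38 − 404.19) / (150 − 0) = +0.001267
∂h/∂y = (404.06 − 404.19) / (-180 − 0) = +0.0007222
Flow = −∇h = (-0.001267 east, -0.0007222 north), which points southwest.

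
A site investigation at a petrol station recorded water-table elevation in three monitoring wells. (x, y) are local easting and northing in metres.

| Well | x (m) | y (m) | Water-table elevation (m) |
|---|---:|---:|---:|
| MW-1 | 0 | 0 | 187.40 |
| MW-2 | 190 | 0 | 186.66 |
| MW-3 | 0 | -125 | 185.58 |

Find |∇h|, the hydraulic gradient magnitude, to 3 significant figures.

0.0151

∂h/∂x = (186.66 − 187.40) / (190 − 0) = -0.003895
∂h/∂y = (185.58 − 187.40) / (-125 − 0) = +0.01456
|∇h| = √(-0.003895² + 0.01456²) = 0.01507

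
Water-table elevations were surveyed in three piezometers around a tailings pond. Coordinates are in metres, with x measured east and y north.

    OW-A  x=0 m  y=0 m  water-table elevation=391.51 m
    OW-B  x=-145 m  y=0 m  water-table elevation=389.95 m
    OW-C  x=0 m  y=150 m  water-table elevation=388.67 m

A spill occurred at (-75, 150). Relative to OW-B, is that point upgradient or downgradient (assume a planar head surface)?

downgradient

∂h/∂x = (389.95 − 391.51) / (-145 − 0) = +0.01076
∂h/∂y = (388.67 − 391.51) / (150 − 0) = -0.01893
Head at (-75, 150) = 391.51 + (+0.01076)·(-75) + (-0.01893)·(150) = 387.86 m.
That is lower than the 389.95 m at OW-B, so the point is downgradient.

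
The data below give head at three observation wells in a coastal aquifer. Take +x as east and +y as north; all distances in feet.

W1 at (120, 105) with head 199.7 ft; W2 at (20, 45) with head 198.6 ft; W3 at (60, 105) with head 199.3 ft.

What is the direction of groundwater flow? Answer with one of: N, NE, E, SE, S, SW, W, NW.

With h = a·x + b·y + c and W1 as origin, the differences give:
  (-100)·a + (-60)·b = -1.1
  (-60)·a + 0·b = -0.4
Eliminate b (×0 and ×(-60), subtract): -3600·a = -24.00 → a = ∂h/∂x = +0.006667
Back-substitute: b = ∂h/∂y = +0.007222.
Flow = −∇h = (-0.006667 east, -0.007222 north), which points southwest.

SW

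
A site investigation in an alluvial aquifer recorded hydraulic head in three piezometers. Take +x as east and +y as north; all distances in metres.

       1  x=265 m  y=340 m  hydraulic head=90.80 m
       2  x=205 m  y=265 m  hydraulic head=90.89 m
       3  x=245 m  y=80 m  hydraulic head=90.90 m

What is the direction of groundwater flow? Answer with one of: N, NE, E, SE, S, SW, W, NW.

E

Three-point gradient (reference 1): Δ to 2 = (-60, -75, +0.09), Δ to 3 = (-20, -260, +0.10).
∂h/∂x = -0.001128, ∂h/∂y = -0.0002979 (det = 14100).
Flow = −∇h = (+0.001128 east, +0.0002979 north), which points east.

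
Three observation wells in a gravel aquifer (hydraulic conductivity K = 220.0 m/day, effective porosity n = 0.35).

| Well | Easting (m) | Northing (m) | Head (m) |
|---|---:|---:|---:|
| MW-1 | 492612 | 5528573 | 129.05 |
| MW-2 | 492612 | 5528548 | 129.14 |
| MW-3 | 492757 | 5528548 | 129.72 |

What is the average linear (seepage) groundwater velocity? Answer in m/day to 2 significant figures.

3.4 m/day

Taking MW-1 as reference: MW-2−MW-1 = (0, -25, +0.09); MW-3−MW-1 = (145, -25, +0.67).
Solve a·Δx + b·Δy = Δh: det = 0·(-25) − 145·(-25) = 3625.
∂h/∂x = [(+0.09)·(-25) − (+0.67)·(-25)] / 3625 = +0.004000
∂h/∂y = [0·(+0.67) − 145·(+0.09)] / 3625 = -0.003600
|∇h| = √(0.004000² + -0.003600²) = 0.005381
Seepage velocity v = K·i/n = 220.0 × 0.005381 / 0.35 = 3.382 m/day.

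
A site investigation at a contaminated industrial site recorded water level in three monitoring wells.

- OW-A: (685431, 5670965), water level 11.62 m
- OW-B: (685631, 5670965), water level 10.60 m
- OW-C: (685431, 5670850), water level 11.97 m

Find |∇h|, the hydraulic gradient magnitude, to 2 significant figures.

0.0059

∂h/∂x = (10.60 − 11.62) / (685631 − 685431) = -0.005100
∂h/∂y = (11.97 − 11.62) / (5670850 − 5670965) = -0.003043
|∇h| = √(-0.005100² + -0.003043²) = 0.005939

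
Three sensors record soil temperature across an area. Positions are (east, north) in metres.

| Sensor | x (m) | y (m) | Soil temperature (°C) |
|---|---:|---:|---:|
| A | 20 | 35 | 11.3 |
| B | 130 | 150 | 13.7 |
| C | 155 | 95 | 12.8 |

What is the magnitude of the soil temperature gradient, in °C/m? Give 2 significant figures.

With T = a·x + b·y + c and A as origin, the differences give:
  110·a + 115·b = +2.4
  135·a + 60·b = +1.5
Eliminate b (×60 and ×115, subtract): -8925·a = -28.50 → a = ∂T/∂x = +0.003193
Back-substitute: b = ∂T/∂y = +0.01782.
|∇f| = √(0.003193² + 0.01782²) = 0.0181 °C/m

0.018 °C/m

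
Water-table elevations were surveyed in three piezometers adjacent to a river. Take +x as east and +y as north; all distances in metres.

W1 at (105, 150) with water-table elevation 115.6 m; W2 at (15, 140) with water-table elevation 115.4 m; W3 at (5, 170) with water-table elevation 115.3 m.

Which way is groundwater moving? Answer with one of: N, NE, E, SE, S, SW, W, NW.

NW

With h = a·x + b·y + c and W1 as origin, the differences give:
  (-90)·a + (-10)·b = -0.2
  (-100)·a + 20·b = -0.3
Eliminate b (×20 and ×(-10), subtract): -2800·a = -7.00 → a = ∂h/∂x = +0.002500
Back-substitute: b = ∂h/∂y = -0.002500.
Flow = −∇h = (-0.002500 east, +0.002500 north), which points northwest.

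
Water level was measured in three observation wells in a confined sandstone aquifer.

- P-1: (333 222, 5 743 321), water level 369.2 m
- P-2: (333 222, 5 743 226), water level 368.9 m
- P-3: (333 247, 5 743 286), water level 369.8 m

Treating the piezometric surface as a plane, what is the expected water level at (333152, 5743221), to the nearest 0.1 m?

Differences from P-1: to P-2 (Δx, Δy, Δh) = (0, -95, -0.3); to P-3 = (25, -35, +0.6).
Solve a·Δx + b·Δy = Δh: det = 0·(-35) − 25·(-95) = 2375.
∂h/∂x = [(-0.3)·(-35) − (+0.6)·(-95)] / 2375 = +0.02842
∂h/∂y = [0·(+0.6) − 25·(-0.3)] / 2375 = +0.003158
h(333152, 5743221) = 369.2 + (+0.02842)·(-70) + (+0.003158)·(-100) = 369.2 -1.989 -0.316 = 366.895 m.

366.9 m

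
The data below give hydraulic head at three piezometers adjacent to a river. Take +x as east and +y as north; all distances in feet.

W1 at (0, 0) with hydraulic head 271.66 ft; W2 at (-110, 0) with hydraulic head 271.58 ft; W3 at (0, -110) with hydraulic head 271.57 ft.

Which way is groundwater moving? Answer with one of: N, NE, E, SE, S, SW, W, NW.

∂h/∂x = (271.58 − 271.66) / (-110 − 0) = +0.0007273
∂h/∂y = (271.57 − 271.66) / (-110 − 0) = +0.0008182
Flow = −∇h = (-0.0007273 east, -0.0008182 north), which points southwest.

SW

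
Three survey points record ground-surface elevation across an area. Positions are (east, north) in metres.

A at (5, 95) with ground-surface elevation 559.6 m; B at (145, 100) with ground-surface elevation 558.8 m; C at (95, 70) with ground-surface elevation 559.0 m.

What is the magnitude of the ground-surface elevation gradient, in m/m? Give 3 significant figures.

0.00657 m/m

Differences from A: to B (Δx, Δy, Δh) = (140, 5, -0.8); to C = (90, -25, -0.6).
Determinant of the coordinate differences = 140·(-25) − 90·5 = -3950.
∂z/∂x = [(-0.8)·(-25) − (-0.6)·5] / -3950 = -0.005823
∂z/∂y = [140·(-0.6) − 90·(-0.8)] / -3950 = +0.003038
|∇f| = √(-0.005823² + 0.003038²) = 0.006568 m/m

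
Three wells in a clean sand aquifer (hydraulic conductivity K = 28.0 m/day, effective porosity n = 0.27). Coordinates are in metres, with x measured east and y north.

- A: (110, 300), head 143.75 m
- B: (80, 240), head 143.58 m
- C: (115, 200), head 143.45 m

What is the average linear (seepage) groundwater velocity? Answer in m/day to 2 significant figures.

Differences from A: to B (Δx, Δy, Δh) = (-30, -60, -0.17); to C = (5, -100, -0.30).
Solve a·Δx + b·Δy = Δh: det = (-30)·(-100) − 5·(-60) = 3300.
∂h/∂x = [(-0.17)·(-100) − (-0.30)·(-60)] / 3300 = -0.0003030
∂h/∂y = [(-30)·(-0.30) − 5·(-0.17)] / 3300 = +0.002985
|∇h| = √(-0.0003030² + 0.002985²) = 0.003
Seepage velocity v = K·i/n = 28.0 × 0.003 / 0.27 = 0.3111 m/day.

0.31 m/day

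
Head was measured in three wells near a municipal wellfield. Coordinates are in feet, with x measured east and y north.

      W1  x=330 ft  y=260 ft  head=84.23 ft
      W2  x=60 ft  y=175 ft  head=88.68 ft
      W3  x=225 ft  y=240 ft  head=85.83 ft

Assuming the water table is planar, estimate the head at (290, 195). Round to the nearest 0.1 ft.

85.4 ft

Taking W1 as reference: W2−W1 = (-270, -85, +4.45); W3−W1 = (-105, -20, +1.60).
Determinant of the coordinate differences = (-270)·(-20) − (-105)·(-85) = -3525.
∂h/∂x = [(+4.45)·(-20) − (+1.60)·(-85)] / -3525 = -0.01333
∂h/∂y = [(-270)·(+1.60) − (-105)·(+4.45)] / -3525 = -0.01000
h(290, 195) = 84.23 + (-0.01333)·(-40) + (-0.01000)·(-65) = 84.23 +0.533 +0.650 = 85.413 ft.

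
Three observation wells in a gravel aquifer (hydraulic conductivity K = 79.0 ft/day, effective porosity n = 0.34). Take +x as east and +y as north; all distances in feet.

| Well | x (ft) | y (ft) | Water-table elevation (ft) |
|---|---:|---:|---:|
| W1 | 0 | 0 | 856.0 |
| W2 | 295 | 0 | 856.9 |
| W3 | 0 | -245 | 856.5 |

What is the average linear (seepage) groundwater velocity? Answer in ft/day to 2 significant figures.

∂h/∂x = (856.9 − 856.0) / (295 − 0) = +0.003051
∂h/∂y = (856.5 − 856.0) / (-245 − 0) = -0.002041
|∇h| = √(0.003051² + -0.002041²) = 0.003671
Seepage velocity v = K·i/n = 79.0 × 0.003671 / 0.34 = 0.853 ft/day.

0.85 ft/day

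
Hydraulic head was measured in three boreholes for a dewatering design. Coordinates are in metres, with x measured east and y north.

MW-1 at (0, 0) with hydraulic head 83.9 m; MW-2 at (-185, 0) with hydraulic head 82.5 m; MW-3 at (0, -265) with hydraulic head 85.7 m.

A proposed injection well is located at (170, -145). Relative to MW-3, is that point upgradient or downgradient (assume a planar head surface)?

upgradient

∂h/∂x = (82.5 − 83.9) / (-185 − 0) = +0.007568
∂h/∂y = (85.7 − 83.9) / (-265 − 0) = -0.006792
Head at (170, -145) = 83.9 + (+0.007568)·(170) + (-0.006792)·(-145) = 86.17 m.
That is higher than the 85.7 m at MW-3, so the point is upgradient.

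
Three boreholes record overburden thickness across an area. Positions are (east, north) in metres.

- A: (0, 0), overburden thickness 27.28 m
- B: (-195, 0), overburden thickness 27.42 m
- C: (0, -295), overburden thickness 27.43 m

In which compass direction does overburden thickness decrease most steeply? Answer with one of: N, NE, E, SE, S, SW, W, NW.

∂d/∂x = (27.42 − 27.28) / (-195 − 0) = -0.0007179
∂d/∂y = (27.43 − 27.28) / (-295 − 0) = -0.0005085
Steepest decrease is along −∇f = (+0.0007179 E, +0.0005085 N) → northeast.

NE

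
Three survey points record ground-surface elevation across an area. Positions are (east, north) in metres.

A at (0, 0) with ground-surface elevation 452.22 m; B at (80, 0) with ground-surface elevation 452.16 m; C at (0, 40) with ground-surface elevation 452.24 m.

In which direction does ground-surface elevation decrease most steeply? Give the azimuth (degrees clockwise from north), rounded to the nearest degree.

∂z/∂x = (452.16 − 452.22) / (80 − 0) = -0.0007500
∂z/∂y = (452.24 − 452.22) / (40 − 0) = +0.0005000
Steepest decrease is along −∇f: components (+0.0007500 E, -0.0005000 N).
Azimuth = atan2(+0.0007500, -0.0005000) = 123.7° ≈ 124°.

124°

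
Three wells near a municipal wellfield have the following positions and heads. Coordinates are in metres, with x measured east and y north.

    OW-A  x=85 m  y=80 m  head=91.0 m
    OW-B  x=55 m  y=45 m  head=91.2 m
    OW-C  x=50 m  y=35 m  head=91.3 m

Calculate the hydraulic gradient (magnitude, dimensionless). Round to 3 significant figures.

With h = a·x + b·y + c and OW-A as origin, the differences give:
  (-30)·a + (-35)·b = +0.2
  (-35)·a + (-45)·b = +0.3
Eliminate b (×(-45) and ×(-35), subtract): 125·a = 1.50 → a = ∂h/∂x = +0.01200
Back-substitute: b = ∂h/∂y = -0.01600.
|∇h| = √(0.01200² + -0.01600²) = 0.02

0.0200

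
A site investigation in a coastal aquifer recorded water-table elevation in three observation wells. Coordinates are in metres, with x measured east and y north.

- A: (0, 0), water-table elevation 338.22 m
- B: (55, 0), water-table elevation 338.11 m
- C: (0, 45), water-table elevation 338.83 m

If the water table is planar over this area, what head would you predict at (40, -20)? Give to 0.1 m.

∂h/∂x = (338.11 − 338.22) / (55 − 0) = -0.002000
∂h/∂y = (338.83 − 338.22) / (45 − 0) = +0.01356
h(40, -20) = 338.22 + (-0.002000)·(40) + (+0.01356)·(-20) = 338.22 -0.080 -0.271 = 337.869 m.

337.9 m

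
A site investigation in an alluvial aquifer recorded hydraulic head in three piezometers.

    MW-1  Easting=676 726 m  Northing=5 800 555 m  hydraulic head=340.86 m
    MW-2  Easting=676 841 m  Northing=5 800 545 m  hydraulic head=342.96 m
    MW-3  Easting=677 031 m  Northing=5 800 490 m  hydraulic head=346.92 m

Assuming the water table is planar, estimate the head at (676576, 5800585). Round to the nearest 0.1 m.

Three-point gradient (reference MW-1): Δ to MW-2 = (115, -10, +2.10), Δ to MW-3 = (305, -65, +6.06).
∂h/∂x = +0.01715, ∂h/∂y = -0.01275 (det = -4425).
h(676576, 5800585) = 340.86 + (+0.01715)·(-150) + (-0.01275)·(30) = 340.86 -2.573 -0.382 = 337.905 m.

337.9 m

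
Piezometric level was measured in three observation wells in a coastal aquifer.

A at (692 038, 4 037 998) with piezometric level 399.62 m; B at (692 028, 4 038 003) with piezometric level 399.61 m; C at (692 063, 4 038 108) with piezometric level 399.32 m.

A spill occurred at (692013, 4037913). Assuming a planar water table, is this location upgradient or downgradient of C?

upgradient

With h = a·x + b·y + c and A as origin, the differences give:
  (-10)·a + 5·b = -0.01
  25·a + 110·b = -0.30
Eliminate b (×110 and ×5, subtract): -1225·a = 0.400 → a = ∂h/∂x = -0.0003265
Back-substitute: b = ∂h/∂y = -0.002653.
Head at (692013, 4037913) = 399.62 + (-0.0003265)·(-25) + (-0.002653)·(-85) = 399.85 m.
That is higher than the 399.32 m at C, so the point is upgradient.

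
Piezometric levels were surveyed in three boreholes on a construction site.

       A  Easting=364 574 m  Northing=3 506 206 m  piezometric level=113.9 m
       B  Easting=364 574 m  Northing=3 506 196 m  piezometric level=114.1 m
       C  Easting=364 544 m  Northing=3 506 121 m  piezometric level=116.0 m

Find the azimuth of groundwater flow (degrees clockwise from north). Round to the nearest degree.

Taking A as reference: B−A = (0, -10, +0.2); C−A = (-30, -85, +2.1).
Solve a·Δx + b·Δy = Δh: det = 0·(-85) − (-30)·(-10) = -300.
∂h/∂x = [(+0.2)·(-85) − (+2.1)·(-10)] / -300 = -0.01333
∂h/∂y = [0·(+2.1) − (-30)·(+0.2)] / -300 = -0.02000
Flow direction (−∇h) has components (+0.01333 E, +0.02000 N).
Azimuth = atan2(E, N) = atan2(+0.01333, +0.02000) = 33.7° ≈ 034°.

034°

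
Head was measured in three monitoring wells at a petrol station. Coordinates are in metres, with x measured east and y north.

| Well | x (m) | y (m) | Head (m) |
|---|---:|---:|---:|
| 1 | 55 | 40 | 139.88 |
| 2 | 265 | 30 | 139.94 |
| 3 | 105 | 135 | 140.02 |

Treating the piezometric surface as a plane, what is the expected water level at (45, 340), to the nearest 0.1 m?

140.3 m

Taking 1 as reference: 2−1 = (210, -10, +0.06); 3−1 = (50, 95, +0.14).
Solve a·Δx + b·Δy = Δh: det = 210·95 − 50·(-10) = 20450.
∂h/∂x = [(+0.06)·95 − (+0.14)·(-10)] / 20450 = +0.0003472
∂h/∂y = [210·(+0.14) − 50·(+0.06)] / 20450 = +0.001291
h(45, 340) = 139.88 + (+0.0003472)·(-10) + (+0.001291)·(300) = 139.88 -0.003 +0.387 = 140.264 m.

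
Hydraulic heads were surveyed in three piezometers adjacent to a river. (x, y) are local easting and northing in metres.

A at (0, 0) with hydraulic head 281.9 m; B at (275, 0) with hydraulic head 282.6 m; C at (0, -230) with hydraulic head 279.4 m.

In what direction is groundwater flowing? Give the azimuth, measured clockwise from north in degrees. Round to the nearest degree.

193°

∂h/∂x = (282.6 − 281.9) / (275 − 0) = +0.002545
∂h/∂y = (279.4 − 281.9) / (-230 − 0) = +0.01087
Flow direction (−∇h) has components (-0.002545 E, -0.01087 N).
Azimuth = atan2(E, N) = atan2(-0.002545, -0.01087) = 193.2° ≈ 193°.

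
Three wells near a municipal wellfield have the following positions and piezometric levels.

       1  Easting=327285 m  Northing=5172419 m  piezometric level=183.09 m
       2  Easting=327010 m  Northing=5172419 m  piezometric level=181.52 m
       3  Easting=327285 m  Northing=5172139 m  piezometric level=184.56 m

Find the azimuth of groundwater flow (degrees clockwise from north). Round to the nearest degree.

∂h/∂x = (181.52 − 183.09) / (327010 − 327285) = +0.005709
∂h/∂y = (184.56 − 183.09) / (5172139 − 5172419) = -0.005250
Flow direction (−∇h) has components (-0.005709 E, +0.005250 N).
Azimuth = atan2(E, N) = atan2(-0.005709, +0.005250) = 312.6° ≈ 313°.

313°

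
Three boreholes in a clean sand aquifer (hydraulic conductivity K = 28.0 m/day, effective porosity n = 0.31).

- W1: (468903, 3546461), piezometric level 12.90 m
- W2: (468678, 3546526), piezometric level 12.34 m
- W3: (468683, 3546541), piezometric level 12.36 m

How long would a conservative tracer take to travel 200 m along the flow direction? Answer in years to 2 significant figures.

2.3 years

Differences from W1: to W2 (Δx, Δy, Δh) = (-225, 65, -0.56); to W3 = (-220, 80, -0.54).
Determinant of the coordinate differences = (-225)·80 − (-220)·65 = -3700.
∂h/∂x = [(-0.56)·80 − (-0.54)·65] / -3700 = +0.002622
∂h/∂y = [(-225)·(-0.54) − (-220)·(-0.56)] / -3700 = +0.0004595
|∇h| = √(0.002622² + 0.0004595²) = 0.002662
Seepage velocity v = K·i/n = 28.0 × 0.002662 / 0.31 = 0.2404 m/day.
t = 200 / 0.2404 = 831.9 days = 2.28 years.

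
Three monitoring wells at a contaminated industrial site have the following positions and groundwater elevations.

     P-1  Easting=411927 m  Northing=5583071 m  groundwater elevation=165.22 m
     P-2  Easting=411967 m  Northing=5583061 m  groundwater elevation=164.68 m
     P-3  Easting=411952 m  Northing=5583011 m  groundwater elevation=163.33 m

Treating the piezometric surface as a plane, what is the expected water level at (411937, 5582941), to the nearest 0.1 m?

Three-point gradient (reference P-1): Δ to P-2 = (40, -10, -0.54), Δ to P-3 = (25, -60, -1.89).
∂h/∂x = -0.006279, ∂h/∂y = +0.02888 (det = -2150).
h(411937, 5582941) = 165.22 + (-0.006279)·(10) + (+0.02888)·(-130) = 165.22 -0.063 -3.755 = 161.402 m.

161.4 m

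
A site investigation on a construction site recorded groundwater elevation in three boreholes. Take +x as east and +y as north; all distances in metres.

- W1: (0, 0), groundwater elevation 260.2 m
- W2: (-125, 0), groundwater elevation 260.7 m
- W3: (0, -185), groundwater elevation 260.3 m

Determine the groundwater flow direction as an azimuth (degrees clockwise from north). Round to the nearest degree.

∂h/∂x = (260.7 − 260.2) / (-125 − 0) = -0.004000
∂h/∂y = (260.3 − 260.2) / (-185 − 0) = -0.0005405
Flow direction (−∇h) has components (+0.004000 E, +0.0005405 N).
Azimuth = atan2(E, N) = atan2(+0.004000, +0.0005405) = 82.3° ≈ 082°.

082°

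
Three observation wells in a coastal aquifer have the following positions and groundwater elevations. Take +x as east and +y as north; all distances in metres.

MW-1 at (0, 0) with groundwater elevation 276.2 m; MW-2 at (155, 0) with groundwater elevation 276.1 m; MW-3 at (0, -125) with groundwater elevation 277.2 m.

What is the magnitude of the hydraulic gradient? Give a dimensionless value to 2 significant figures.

0.0080

∂h/∂x = (276.1 − 276.2) / (155 − 0) = -0.0006452
∂h/∂y = (277.2 − 276.2) / (-125 − 0) = -0.008000
|∇h| = √(-0.0006452² + -0.008000²) = 0.008026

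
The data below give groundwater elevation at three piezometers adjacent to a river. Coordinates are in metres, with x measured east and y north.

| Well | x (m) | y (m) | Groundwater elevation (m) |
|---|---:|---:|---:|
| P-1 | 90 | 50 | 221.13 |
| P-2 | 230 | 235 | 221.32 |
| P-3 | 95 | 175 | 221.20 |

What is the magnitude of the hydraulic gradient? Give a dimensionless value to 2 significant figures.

0.00084

With h = a·x + b·y + c and P-1 as origin, the differences give:
  140·a + 185·b = +0.19
  5·a + 125·b = +0.07
Eliminate b (×125 and ×185, subtract): 16575·a = 10.800 → a = ∂h/∂x = +0.0006516
Back-substitute: b = ∂h/∂y = +0.0005339.
|∇h| = √(0.0006516² + 0.0005339²) = 0.0008424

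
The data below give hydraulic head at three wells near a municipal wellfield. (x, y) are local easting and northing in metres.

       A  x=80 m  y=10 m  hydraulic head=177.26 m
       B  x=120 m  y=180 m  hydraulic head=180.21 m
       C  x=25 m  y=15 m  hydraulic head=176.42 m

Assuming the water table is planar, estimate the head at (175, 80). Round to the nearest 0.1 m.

Three-point gradient (reference A): Δ to B = (40, 170, +2.95), Δ to C = (-55, 5, -0.84).
∂h/∂x = +0.01650, ∂h/∂y = +0.01347 (det = 9550).
h(175, 80) = 177.26 + (+0.01650)·(95) + (+0.01347)·(70) = 177.26 +1.567 +0.943 = 179.770 m.

179.8 m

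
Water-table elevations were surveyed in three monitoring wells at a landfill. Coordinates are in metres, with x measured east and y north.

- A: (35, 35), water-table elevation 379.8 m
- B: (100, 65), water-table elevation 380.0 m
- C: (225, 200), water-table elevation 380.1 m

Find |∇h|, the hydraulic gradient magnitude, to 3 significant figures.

With h = a·x + b·y + c and A as origin, the differences give:
  65·a + 30·b = +0.2
  190·a + 165·b = +0.3
Eliminate b (×165 and ×30, subtract): 5025·a = 24.00 → a = ∂h/∂x = +0.004776
Back-substitute: b = ∂h/∂y = -0.003682.
|∇h| = √(0.004776² + -0.003682²) = 0.006031

0.00603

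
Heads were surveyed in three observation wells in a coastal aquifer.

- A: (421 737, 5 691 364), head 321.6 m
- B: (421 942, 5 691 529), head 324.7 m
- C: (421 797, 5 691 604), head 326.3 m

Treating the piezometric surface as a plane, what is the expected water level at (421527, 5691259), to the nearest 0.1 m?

Three-point gradient (reference A): Δ to B = (205, 165, +3.1), Δ to C = (60, 240, +4.7).
∂h/∂x = -0.0008015, ∂h/∂y = +0.01978 (det = 39300).
h(421527, 5691259) = 321.6 + (-0.0008015)·(-210) + (+0.01978)·(-105) = 321.6 +0.168 -2.077 = 319.691 m.

319.7 m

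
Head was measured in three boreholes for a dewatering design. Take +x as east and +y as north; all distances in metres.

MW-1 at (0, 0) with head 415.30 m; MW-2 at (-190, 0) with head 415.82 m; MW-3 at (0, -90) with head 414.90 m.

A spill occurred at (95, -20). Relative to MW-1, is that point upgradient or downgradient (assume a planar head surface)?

downgradient

∂h/∂x = (415.82 − 415.30) / (-190 − 0) = -0.002737
∂h/∂y = (414.90 − 415.30) / (-90 − 0) = +0.004444
Head at (95, -20) = 415.30 + (-0.002737)·(95) + (+0.004444)·(-20) = 414.95 m.
That is lower than the 415.30 m at MW-1, so the point is downgradient.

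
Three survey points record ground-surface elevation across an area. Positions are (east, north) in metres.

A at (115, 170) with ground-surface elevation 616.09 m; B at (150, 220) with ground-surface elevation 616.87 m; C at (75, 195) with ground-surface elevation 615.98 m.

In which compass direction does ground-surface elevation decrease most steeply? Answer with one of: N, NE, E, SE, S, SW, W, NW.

Taking A as reference: B−A = (35, 50, +0.78); C−A = (-40, 25, -0.11).
Solve a·Δx + b·Δy = Δz: det = 35·25 − (-40)·50 = 2875.
∂z/∂x = [(+0.78)·25 − (-0.11)·50] / 2875 = +0.008696
∂z/∂y = [35·(-0.11) − (-40)·(+0.78)] / 2875 = +0.009513
Steepest decrease is along −∇f = (-0.008696 E, -0.009513 N) → southwest.

SW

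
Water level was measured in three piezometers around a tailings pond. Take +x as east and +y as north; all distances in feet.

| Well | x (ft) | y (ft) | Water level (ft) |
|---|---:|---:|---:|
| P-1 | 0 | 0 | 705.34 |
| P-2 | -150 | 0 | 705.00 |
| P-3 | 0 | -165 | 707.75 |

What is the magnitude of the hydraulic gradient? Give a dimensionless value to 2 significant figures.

0.015

∂h/∂x = (705.00 − 705.34) / (-150 − 0) = +0.002267
∂h/∂y = (707.75 − 705.34) / (-165 − 0) = -0.01461
|∇h| = √(0.002267² + -0.01461²) = 0.01478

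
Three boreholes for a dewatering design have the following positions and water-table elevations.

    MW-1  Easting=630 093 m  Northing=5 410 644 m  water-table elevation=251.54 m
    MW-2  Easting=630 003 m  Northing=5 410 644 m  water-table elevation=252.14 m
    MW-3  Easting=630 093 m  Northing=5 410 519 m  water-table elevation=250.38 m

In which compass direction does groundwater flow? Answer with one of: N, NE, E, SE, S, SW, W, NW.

SE

∂h/∂x = (252.14 − 251.54) / (630003 − 630093) = -0.006667
∂h/∂y = (250.38 − 251.54) / (5410519 − 5410644) = +0.009280
Flow = −∇h = (+0.006667 east, -0.009280 north), which points southeast.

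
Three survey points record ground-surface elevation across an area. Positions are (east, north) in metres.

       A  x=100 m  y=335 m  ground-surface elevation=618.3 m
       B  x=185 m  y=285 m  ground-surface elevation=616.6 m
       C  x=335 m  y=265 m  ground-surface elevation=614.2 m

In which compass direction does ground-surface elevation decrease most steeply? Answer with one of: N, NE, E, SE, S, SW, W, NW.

SE

Taking A as reference: B−A = (85, -50, -1.7); C−A = (235, -70, -4.1).
Solve a·Δx + b·Δy = Δz: det = 85·(-70) − 235·(-50) = 5800.
∂z/∂x = [(-1.7)·(-70) − (-4.1)·(-50)] / 5800 = -0.01483
∂z/∂y = [85·(-4.1) − 235·(-1.7)] / 5800 = +0.008793
Steepest decrease is along −∇f = (+0.01483 E, -0.008793 N) → southeast.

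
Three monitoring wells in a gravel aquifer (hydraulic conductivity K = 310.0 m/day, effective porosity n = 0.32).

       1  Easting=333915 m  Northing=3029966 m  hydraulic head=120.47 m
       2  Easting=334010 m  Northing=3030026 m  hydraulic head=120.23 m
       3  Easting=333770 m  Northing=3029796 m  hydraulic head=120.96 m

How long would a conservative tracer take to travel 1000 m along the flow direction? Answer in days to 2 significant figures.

470 days

Three-point gradient (reference 1): Δ to 2 = (95, 60, -0.24), Δ to 3 = (-145, -170, +0.49).
∂h/∂x = -0.001530, ∂h/∂y = -0.001577 (det = -7450).
|∇h| = √(-0.001530² + -0.001577²) = 0.002197
Seepage velocity v = K·i/n = 310.0 × 0.002197 / 0.32 = 2.128 m/day.
t = 1000 / 2.128 = 469.9 days.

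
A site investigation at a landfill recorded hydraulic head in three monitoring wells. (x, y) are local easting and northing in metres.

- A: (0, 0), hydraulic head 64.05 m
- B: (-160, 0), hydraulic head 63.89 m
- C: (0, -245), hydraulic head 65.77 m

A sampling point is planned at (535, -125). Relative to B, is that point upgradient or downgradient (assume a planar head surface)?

∂h/∂x = (63.89 − 64.05) / (-160 − 0) = +0.0010000
∂h/∂y = (65.77 − 64.05) / (-245 − 0) = -0.007020
Head at (535, -125) = 64.05 + (+0.0010000)·(535) + (-0.007020)·(-125) = 65.46 m.
That is higher than the 63.89 m at B, so the point is upgradient.

upgradient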